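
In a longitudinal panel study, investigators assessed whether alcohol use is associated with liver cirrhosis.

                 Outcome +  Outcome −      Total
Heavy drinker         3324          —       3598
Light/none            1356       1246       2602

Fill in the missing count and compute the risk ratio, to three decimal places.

1.773

The missing cell is in the exposed row: 3598 − 3324 = 274.
So a = 3324, b = 274, c = 1356, d = 1246.
RR = [a/(a+b)] / [c/(c+d)] = (3324/3598) / (1356/2602) = 0.92385/0.52114 = 1.77275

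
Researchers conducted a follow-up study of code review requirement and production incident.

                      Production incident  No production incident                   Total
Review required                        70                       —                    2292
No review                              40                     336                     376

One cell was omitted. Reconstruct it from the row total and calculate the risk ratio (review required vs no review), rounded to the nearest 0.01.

The missing cell is in the exposed row: 2292 − 70 = 2222.
So a = 70, b = 2222, c = 40, d = 336.
RR = [a/(a+b)] / [c/(c+d)] = (70/2292) / (40/376) = 0.03054/0.10638 = 0.28709

0.29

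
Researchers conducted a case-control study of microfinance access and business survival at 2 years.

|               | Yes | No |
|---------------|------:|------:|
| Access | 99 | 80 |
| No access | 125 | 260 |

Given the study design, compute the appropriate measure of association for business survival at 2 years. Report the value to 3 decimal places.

2.574

Cells: a = 99, b = 80, c = 125, d = 260.
This is a case-control study: participants were sampled on outcome status, so risks in the source population cannot be estimated directly — relative risk is not valid here. The odds ratio is the appropriate measure.
OR = (a·d)/(b·c) = (99 × 260) / (80 × 125) = 25740 / 10000 = 2.57400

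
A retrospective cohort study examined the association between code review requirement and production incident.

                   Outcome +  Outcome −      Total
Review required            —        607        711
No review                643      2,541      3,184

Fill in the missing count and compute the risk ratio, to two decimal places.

0.72

The missing cell is in the exposed row: 711 − 607 = 104.
So a = 104, b = 607, c = 643, d = 2541.
RR = [a/(a+b)] / [c/(c+d)] = (104/711) / (643/3184) = 0.14627/0.20195 = 0.72431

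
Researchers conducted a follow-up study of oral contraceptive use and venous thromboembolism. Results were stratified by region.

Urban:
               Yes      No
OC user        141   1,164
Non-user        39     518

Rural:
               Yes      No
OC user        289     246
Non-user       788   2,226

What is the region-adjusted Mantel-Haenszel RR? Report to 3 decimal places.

1.968

RR_MH = Σ(aᵢ·n₀ᵢ/nᵢ) / Σ(cᵢ·n₁ᵢ/nᵢ), with n₁ᵢ = aᵢ+bᵢ (exposed), n₀ᵢ = cᵢ+dᵢ (unexposed), nᵢ = n₁ᵢ+n₀ᵢ.
Stratum 1 (Urban): n₁ = 1305, n₀ = 557, n = 1862; a·n₀/n = 141·557/1862 = 42.1788; c·n₁/n = 39·1305/1862 = 27.3335
Stratum 2 (Rural): n₁ = 535, n₀ = 3014, n = 3549; a·n₀/n = 289·3014/3549 = 245.4342; c·n₁/n = 788·535/3549 = 118.7884
RR_MH = (42.1788 + 245.4342) / (27.3335 + 118.7884) = 287.6130 / 146.1219 = 1.96831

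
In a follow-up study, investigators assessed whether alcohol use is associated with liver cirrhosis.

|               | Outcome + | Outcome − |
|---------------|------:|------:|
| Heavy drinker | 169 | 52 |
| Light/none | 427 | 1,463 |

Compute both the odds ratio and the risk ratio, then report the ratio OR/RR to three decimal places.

Cells: a = 169, b = 52, c = 427, d = 1463.
OR = (169·1463)/(52·427) = 247247/22204 = 11.13525
Risk in exposed = 169/221 = 0.76471; risk in unexposed = 427/1890 = 0.22593; RR = 3.38476
OR/RR = 11.13525 / 3.38476 = 3.28981
The outcome is not rare, so the OR lies further from 1 than the RR.

3.290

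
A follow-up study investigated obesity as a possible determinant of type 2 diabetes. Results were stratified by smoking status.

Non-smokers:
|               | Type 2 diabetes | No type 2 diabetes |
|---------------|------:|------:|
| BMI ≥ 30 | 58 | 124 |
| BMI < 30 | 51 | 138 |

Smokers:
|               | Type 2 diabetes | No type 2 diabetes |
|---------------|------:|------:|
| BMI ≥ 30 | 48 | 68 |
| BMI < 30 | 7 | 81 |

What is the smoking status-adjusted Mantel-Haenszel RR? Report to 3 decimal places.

RR_MH = Σ(aᵢ·n₀ᵢ/nᵢ) / Σ(cᵢ·n₁ᵢ/nᵢ), with n₁ᵢ = aᵢ+bᵢ (exposed), n₀ᵢ = cᵢ+dᵢ (unexposed), nᵢ = n₁ᵢ+n₀ᵢ.
Stratum 1 (Non-smokers): n₁ = 182, n₀ = 189, n = 371; a·n₀/n = 58·189/371 = 29.5472; c·n₁/n = 51·182/371 = 25.0189
Stratum 2 (Smokers): n₁ = 116, n₀ = 88, n = 204; a·n₀/n = 48·88/204 = 20.7059; c·n₁/n = 7·116/204 = 3.9804
RR_MH = (29.5472 + 20.7059) / (25.0189 + 3.9804) = 50.2531 / 28.9993 = 1.73291

1.733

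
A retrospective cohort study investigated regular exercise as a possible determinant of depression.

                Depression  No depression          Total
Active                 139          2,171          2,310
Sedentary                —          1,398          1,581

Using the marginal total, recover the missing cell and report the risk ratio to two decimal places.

0.52

The missing cell is in the unexposed row: 1581 − 1398 = 183.
So a = 139, b = 2171, c = 183, d = 1398.
RR = [a/(a+b)] / [c/(c+d)] = (139/2310) / (183/1581) = 0.06017/0.11575 = 0.51986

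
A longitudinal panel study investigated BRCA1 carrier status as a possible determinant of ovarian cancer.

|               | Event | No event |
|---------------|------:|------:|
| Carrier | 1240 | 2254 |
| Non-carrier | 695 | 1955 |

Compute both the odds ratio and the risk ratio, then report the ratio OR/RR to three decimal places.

Cells: a = 1240, b = 2254, c = 695, d = 1955.
OR = (1240·1955)/(2254·695) = 2424200/1566530 = 1.54750
Risk in exposed = 1240/3494 = 0.35489; risk in unexposed = 695/2650 = 0.26226; RR = 1.35319
OR/RR = 1.54750 / 1.35319 = 1.14359
The outcome is not rare, so the OR lies further from 1 than the RR.

1.144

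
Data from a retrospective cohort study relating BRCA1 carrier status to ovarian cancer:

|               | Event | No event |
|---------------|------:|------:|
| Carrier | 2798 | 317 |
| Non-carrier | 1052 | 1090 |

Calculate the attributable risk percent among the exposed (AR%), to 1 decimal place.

45.3

Cells: a = 2798, b = 317, c = 1052, d = 1090.
Risk in exposed = 2798/3115 = 0.89823; risk in unexposed = 1052/2142 = 0.49113.
RR = 0.89823/0.49113 = 1.82891
AR% = (RR − 1)/RR × 100 = (1.82891 − 1)/1.82891 × 100 = 45.3228%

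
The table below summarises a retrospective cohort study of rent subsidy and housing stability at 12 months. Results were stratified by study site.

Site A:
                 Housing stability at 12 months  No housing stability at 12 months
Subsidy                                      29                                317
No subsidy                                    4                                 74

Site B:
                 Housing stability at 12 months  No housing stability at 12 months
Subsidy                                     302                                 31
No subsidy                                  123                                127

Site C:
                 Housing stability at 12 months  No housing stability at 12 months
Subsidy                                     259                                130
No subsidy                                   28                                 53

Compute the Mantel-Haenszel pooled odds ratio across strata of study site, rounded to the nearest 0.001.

5.792

OR_MH = Σ(aᵢdᵢ/nᵢ) / Σ(bᵢcᵢ/nᵢ), where nᵢ is the stratum total.
Stratum 1 (Site A): n = 424; a·d/n = 29·74/424 = 5.0613; b·c/n = 317·4/424 = 2.9906
Stratum 2 (Site B): n = 583; a·d/n = 302·127/583 = 65.7873; b·c/n = 31·123/583 = 6.5403
Stratum 3 (Site C): n = 470; a·d/n = 259·53/470 = 29.2064; b·c/n = 130·28/470 = 7.7447
OR_MH = (5.0613 + 65.7873 + 29.2064) / (2.9906 + 6.5403 + 7.7447) = 100.0550 / 17.2756 = 5.79171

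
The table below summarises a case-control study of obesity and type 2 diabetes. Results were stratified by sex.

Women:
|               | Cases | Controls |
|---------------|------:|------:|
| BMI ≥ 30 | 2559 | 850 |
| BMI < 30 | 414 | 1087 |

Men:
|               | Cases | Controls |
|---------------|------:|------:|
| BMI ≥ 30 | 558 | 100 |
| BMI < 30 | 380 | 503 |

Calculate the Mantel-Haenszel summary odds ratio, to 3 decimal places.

OR_MH = Σ(aᵢdᵢ/nᵢ) / Σ(bᵢcᵢ/nᵢ), where nᵢ is the stratum total.
Stratum 1 (Women): n = 4910; a·d/n = 2559·1087/4910 = 566.5240; b·c/n = 850·414/4910 = 71.6701
Stratum 2 (Men): n = 1541; a·d/n = 558·503/1541 = 182.1376; b·c/n = 100·380/1541 = 24.6593
OR_MH = (566.5240 + 182.1376) / (71.6701 + 24.6593) = 748.6616 / 96.3294 = 7.77189

7.772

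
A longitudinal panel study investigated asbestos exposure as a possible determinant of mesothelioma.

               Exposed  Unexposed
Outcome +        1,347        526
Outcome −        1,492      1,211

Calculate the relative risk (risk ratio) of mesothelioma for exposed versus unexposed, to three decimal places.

1.567

Reading the table with exposure as columns: a = 1347 (Exposed, case), b = 1492 (Exposed, non-case), c = 526 (Unexposed, case), d = 1211.
Risk in exposed = 1347/2839 = 0.47446; risk in unexposed = 526/1737 = 0.30282.
RR = 0.47446 / 0.30282 = 1.56681
The risk among the exposed is 1.57 times that among the unexposed.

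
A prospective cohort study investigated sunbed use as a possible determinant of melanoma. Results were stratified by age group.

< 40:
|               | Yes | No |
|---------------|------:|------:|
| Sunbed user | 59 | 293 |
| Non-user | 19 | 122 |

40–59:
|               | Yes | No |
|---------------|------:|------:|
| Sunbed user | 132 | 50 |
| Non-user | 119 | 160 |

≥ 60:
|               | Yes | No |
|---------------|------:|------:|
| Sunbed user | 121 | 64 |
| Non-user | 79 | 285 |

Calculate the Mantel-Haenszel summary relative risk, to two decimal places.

RR_MH = Σ(aᵢ·n₀ᵢ/nᵢ) / Σ(cᵢ·n₁ᵢ/nᵢ), with n₁ᵢ = aᵢ+bᵢ (exposed), n₀ᵢ = cᵢ+dᵢ (unexposed), nᵢ = n₁ᵢ+n₀ᵢ.
Stratum 1 (< 40): n₁ = 352, n₀ = 141, n = 493; a·n₀/n = 59·141/493 = 16.8742; c·n₁/n = 19·352/493 = 13.5659
Stratum 2 (40–59): n₁ = 182, n₀ = 279, n = 461; a·n₀/n = 132·279/461 = 79.8872; c·n₁/n = 119·182/461 = 46.9805
Stratum 3 (≥ 60): n₁ = 185, n₀ = 364, n = 549; a·n₀/n = 121·364/549 = 80.2259; c·n₁/n = 79·185/549 = 26.6211
RR_MH = (16.8742 + 79.8872 + 80.2259) / (13.5659 + 46.9805 + 26.6211) = 176.9873 / 87.1675 = 2.03043

2.03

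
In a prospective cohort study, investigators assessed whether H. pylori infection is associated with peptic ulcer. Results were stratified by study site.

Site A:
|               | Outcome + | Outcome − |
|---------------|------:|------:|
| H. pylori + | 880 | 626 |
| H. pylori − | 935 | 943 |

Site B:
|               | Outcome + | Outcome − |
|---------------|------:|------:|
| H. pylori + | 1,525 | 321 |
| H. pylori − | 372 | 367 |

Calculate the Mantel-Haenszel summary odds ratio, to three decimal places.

OR_MH = Σ(aᵢdᵢ/nᵢ) / Σ(bᵢcᵢ/nᵢ), where nᵢ is the stratum total.
Stratum 1 (Site A): n = 3384; a·d/n = 880·943/3384 = 245.2246; b·c/n = 626·935/3384 = 172.9639
Stratum 2 (Site B): n = 2585; a·d/n = 1525·367/2585 = 216.5087; b·c/n = 321·372/2585 = 46.1942
OR_MH = (245.2246 + 216.5087) / (172.9639 + 46.1942) = 461.7333 / 219.1581 = 2.10685

2.107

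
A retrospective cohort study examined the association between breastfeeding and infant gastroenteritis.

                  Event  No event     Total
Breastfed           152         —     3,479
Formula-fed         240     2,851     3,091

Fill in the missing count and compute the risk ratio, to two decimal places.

0.56

The missing cell is in the exposed row: 3479 − 152 = 3327.
So a = 152, b = 3327, c = 240, d = 2851.
RR = [a/(a+b)] / [c/(c+d)] = (152/3479) / (240/3091) = 0.04369/0.07764 = 0.56270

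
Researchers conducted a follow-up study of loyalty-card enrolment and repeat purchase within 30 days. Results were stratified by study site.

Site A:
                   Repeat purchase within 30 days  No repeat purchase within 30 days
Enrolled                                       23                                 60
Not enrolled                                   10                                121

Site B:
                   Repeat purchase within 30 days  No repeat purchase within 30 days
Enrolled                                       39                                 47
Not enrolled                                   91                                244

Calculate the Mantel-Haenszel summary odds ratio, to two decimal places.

2.75

OR_MH = Σ(aᵢdᵢ/nᵢ) / Σ(bᵢcᵢ/nᵢ), where nᵢ is the stratum total.
Stratum 1 (Site A): n = 214; a·d/n = 23·121/214 = 13.0047; b·c/n = 60·10/214 = 2.8037
Stratum 2 (Site B): n = 421; a·d/n = 39·244/421 = 22.6033; b·c/n = 47·91/421 = 10.1591
OR_MH = (13.0047 + 22.6033) / (2.8037 + 10.1591) = 35.6080 / 12.9629 = 2.74692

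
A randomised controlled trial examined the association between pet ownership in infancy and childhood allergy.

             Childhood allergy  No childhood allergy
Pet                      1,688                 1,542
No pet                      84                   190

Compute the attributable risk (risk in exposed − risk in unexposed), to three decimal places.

0.216

Cells: a = 1688, b = 1542, c = 84, d = 190.
Risk in exposed = 1688/3230 = 0.522601; risk in unexposed = 84/274 = 0.306569.
Risk difference = 0.522601 − 0.306569 = 0.216031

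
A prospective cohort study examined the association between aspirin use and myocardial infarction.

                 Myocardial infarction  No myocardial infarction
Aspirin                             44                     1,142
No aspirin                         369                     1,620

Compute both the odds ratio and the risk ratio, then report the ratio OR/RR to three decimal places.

Cells: a = 44, b = 1142, c = 369, d = 1620.
OR = (44·1620)/(1142·369) = 71280/421398 = 0.16915
Risk in exposed = 44/1186 = 0.03710; risk in unexposed = 369/1989 = 0.18552; RR = 0.19998
OR/RR = 0.16915 / 0.19998 = 0.84586
The outcome is not rare, so the OR lies further from 1 than the RR.

0.846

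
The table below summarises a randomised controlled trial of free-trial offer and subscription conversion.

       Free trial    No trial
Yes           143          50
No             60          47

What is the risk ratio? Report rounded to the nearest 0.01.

1.37

Reading the table with exposure as columns: a = 143 (Free trial, case), b = 60 (Free trial, non-case), c = 50 (No trial, case), d = 47.
Risk in exposed = 143/203 = 0.70443; risk in unexposed = 50/97 = 0.51546.
RR = 0.70443 / 0.51546 = 1.36660
The risk among the exposed is 1.37 times that among the unexposed.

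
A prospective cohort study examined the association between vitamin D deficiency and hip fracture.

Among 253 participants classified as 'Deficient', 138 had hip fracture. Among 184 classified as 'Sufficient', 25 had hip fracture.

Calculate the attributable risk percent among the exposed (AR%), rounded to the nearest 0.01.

75.09

From the description: a = 138, b = 115, c = 25, d = 159.
Risk in exposed = 138/253 = 0.54545; risk in unexposed = 25/184 = 0.13587.
RR = 0.54545/0.13587 = 4.01455
AR% = (RR − 1)/RR × 100 = (4.01455 − 1)/4.01455 × 100 = 75.0906%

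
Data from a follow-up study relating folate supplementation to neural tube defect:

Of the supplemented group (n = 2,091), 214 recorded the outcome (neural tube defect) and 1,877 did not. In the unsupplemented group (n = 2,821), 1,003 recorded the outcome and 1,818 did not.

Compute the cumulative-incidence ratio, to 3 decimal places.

From the description: a = 214, b = 1877, c = 1003, d = 1818.
Risk in exposed = 214/2091 = 0.10234; risk in unexposed = 1003/2821 = 0.35555.
RR = 0.10234 / 0.35555 = 0.28785
The risk is 71% lower among the exposed than among the unexposed.

0.288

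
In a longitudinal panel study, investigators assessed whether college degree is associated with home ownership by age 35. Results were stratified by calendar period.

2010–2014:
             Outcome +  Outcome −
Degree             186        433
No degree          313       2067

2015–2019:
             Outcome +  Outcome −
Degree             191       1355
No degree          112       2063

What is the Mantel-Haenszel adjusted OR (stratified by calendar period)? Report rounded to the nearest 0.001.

2.723

OR_MH = Σ(aᵢdᵢ/nᵢ) / Σ(bᵢcᵢ/nᵢ), where nᵢ is the stratum total.
Stratum 1 (2010–2014): n = 2999; a·d/n = 186·2067/2999 = 128.1967; b·c/n = 433·313/2999 = 45.1914
Stratum 2 (2015–2019): n = 3721; a·d/n = 191·2063/3721 = 105.8944; b·c/n = 1355·112/3721 = 40.7847
OR_MH = (128.1967 + 105.8944) / (45.1914 + 40.7847) = 234.0911 / 85.9761 = 2.72275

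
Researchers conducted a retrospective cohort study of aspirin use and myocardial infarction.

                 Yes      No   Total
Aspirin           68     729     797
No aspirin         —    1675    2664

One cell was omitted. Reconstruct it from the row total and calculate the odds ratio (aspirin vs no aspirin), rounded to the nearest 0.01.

0.16

The missing cell is in the unexposed row: 2664 − 1675 = 989.
So a = 68, b = 729, c = 989, d = 1675.
OR = (a·d)/(b·c) = (68 × 1675) / (729 × 989) = 113900 / 720981 = 0.15798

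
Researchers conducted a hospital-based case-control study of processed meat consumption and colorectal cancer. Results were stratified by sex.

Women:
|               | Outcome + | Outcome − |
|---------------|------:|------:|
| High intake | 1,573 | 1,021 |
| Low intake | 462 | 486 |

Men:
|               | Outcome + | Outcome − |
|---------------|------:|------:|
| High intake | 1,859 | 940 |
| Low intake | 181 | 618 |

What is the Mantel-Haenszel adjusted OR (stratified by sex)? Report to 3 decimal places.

2.965

OR_MH = Σ(aᵢdᵢ/nᵢ) / Σ(bᵢcᵢ/nᵢ), where nᵢ is the stratum total.
Stratum 1 (Women): n = 3542; a·d/n = 1573·486/3542 = 215.8323; b·c/n = 1021·462/3542 = 133.1739
Stratum 2 (Men): n = 3598; a·d/n = 1859·618/3598 = 319.3057; b·c/n = 940·181/3598 = 47.2874
OR_MH = (215.8323 + 319.3057) / (133.1739 + 47.2874) = 535.1380 / 180.4613 = 2.96539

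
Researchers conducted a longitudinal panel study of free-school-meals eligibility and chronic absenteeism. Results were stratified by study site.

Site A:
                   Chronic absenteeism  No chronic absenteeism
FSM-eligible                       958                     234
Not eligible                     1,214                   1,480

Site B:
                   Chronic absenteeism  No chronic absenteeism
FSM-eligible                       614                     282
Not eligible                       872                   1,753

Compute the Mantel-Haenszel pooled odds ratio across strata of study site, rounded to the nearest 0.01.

4.69

OR_MH = Σ(aᵢdᵢ/nᵢ) / Σ(bᵢcᵢ/nᵢ), where nᵢ is the stratum total.
Stratum 1 (Site A): n = 3886; a·d/n = 958·1480/3886 = 364.8585; b·c/n = 234·1214/3886 = 73.1024
Stratum 2 (Site B): n = 3521; a·d/n = 614·1753/3521 = 305.6921; b·c/n = 282·872/3521 = 69.8393
OR_MH = (364.8585 + 305.6921) / (73.1024 + 69.8393) = 670.5506 / 142.9417 = 4.69108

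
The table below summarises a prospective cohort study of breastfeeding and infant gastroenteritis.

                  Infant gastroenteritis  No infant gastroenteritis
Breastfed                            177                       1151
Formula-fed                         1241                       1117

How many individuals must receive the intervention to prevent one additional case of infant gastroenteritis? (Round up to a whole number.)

3

Risk in treated group = 177/1328 = 0.13328; risk in control = 1241/2358 = 0.52629.
Absolute risk reduction = 0.52629 − 0.13328 = 0.39301
NNT = 1 / ARR = 1 / 0.39301 = 2.544 → round up → 3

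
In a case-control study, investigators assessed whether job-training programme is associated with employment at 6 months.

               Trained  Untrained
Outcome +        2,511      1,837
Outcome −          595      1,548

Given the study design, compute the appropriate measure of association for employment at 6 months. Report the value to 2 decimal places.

Reading the table with exposure as columns: a = 2511 (Trained, case), b = 595 (Trained, non-case), c = 1837 (Untrained, case), d = 1548.
This is a case-control study: participants were sampled on outcome status, so risks in the source population cannot be estimated directly — relative risk is not valid here. The odds ratio is the appropriate measure.
OR = (a·d)/(b·c) = (2511 × 1548) / (595 × 1837) = 3887028 / 1093015 = 3.55624

3.56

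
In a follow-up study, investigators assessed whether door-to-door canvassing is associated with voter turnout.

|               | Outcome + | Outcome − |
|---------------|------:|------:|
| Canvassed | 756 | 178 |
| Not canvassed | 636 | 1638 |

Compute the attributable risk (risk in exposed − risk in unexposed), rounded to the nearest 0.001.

0.530

Cells: a = 756, b = 178, c = 636, d = 1638.
Risk in exposed = 756/934 = 0.809422; risk in unexposed = 636/2274 = 0.279683.
Risk difference = 0.809422 − 0.279683 = 0.529738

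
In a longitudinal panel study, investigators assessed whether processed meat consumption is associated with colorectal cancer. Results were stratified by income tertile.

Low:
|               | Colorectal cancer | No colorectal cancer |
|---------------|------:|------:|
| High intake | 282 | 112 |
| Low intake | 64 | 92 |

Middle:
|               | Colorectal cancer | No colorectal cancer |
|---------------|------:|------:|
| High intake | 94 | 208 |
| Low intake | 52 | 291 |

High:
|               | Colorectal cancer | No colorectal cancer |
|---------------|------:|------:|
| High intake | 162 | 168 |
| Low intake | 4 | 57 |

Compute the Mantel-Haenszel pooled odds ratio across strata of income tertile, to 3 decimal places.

OR_MH = Σ(aᵢdᵢ/nᵢ) / Σ(bᵢcᵢ/nᵢ), where nᵢ is the stratum total.
Stratum 1 (Low): n = 550; a·d/n = 282·92/550 = 47.1709; b·c/n = 112·64/550 = 13.0327
Stratum 2 (Middle): n = 645; a·d/n = 94·291/645 = 42.4093; b·c/n = 208·52/645 = 16.7690
Stratum 3 (High): n = 391; a·d/n = 162·57/391 = 23.6164; b·c/n = 168·4/391 = 1.7187
OR_MH = (47.1709 + 42.4093 + 23.6164) / (13.0327 + 16.7690 + 1.7187) = 113.1966 / 31.5204 = 3.59122

3.591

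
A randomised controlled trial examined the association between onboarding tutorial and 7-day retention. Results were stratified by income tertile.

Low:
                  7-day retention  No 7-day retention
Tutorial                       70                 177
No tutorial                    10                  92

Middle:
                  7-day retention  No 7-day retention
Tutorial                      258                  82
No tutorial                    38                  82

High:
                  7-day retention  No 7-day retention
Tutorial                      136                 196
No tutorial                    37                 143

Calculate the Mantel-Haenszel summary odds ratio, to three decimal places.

OR_MH = Σ(aᵢdᵢ/nᵢ) / Σ(bᵢcᵢ/nᵢ), where nᵢ is the stratum total.
Stratum 1 (Low): n = 349; a·d/n = 70·92/349 = 18.4527; b·c/n = 177·10/349 = 5.0716
Stratum 2 (Middle): n = 460; a·d/n = 258·82/460 = 45.9913; b·c/n = 82·38/460 = 6.7739
Stratum 3 (High): n = 512; a·d/n = 136·143/512 = 37.9844; b·c/n = 196·37/512 = 14.1641
OR_MH = (18.4527 + 45.9913 + 37.9844) / (5.0716 + 6.7739 + 14.1641) = 102.4284 / 26.0096 = 3.93810

3.938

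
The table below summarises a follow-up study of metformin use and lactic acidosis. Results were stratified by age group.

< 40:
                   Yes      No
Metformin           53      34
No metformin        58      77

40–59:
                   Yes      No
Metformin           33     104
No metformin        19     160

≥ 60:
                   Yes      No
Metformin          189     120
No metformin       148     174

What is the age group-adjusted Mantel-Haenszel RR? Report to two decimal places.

1.42

RR_MH = Σ(aᵢ·n₀ᵢ/nᵢ) / Σ(cᵢ·n₁ᵢ/nᵢ), with n₁ᵢ = aᵢ+bᵢ (exposed), n₀ᵢ = cᵢ+dᵢ (unexposed), nᵢ = n₁ᵢ+n₀ᵢ.
Stratum 1 (< 40): n₁ = 87, n₀ = 135, n = 222; a·n₀/n = 53·135/222 = 32.2297; c·n₁/n = 58·87/222 = 22.7297
Stratum 2 (40–59): n₁ = 137, n₀ = 179, n = 316; a·n₀/n = 33·179/316 = 18.6930; c·n₁/n = 19·137/316 = 8.2373
Stratum 3 (≥ 60): n₁ = 309, n₀ = 322, n = 631; a·n₀/n = 189·322/631 = 96.4469; c·n₁/n = 148·309/631 = 72.4754
RR_MH = (32.2297 + 18.6930 + 96.4469) / (22.7297 + 8.2373 + 72.4754) = 147.3697 / 103.4425 = 1.42465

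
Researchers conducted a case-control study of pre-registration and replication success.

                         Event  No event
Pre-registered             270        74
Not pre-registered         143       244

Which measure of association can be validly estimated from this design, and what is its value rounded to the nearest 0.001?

Cells: a = 270, b = 74, c = 143, d = 244.
This is a case-control study: participants were sampled on outcome status, so risks in the source population cannot be estimated directly — relative risk is not valid here. The odds ratio is the appropriate measure.
OR = (a·d)/(b·c) = (270 × 244) / (74 × 143) = 65880 / 10582 = 6.22567

6.226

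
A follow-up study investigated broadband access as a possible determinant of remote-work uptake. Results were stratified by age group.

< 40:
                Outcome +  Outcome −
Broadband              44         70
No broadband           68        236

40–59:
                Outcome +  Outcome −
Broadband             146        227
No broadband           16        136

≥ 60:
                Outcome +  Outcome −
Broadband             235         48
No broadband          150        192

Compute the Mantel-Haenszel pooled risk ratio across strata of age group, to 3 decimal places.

RR_MH = Σ(aᵢ·n₀ᵢ/nᵢ) / Σ(cᵢ·n₁ᵢ/nᵢ), with n₁ᵢ = aᵢ+bᵢ (exposed), n₀ᵢ = cᵢ+dᵢ (unexposed), nᵢ = n₁ᵢ+n₀ᵢ.
Stratum 1 (< 40): n₁ = 114, n₀ = 304, n = 418; a·n₀/n = 44·304/418 = 32.0000; c·n₁/n = 68·114/418 = 18.5455
Stratum 2 (40–59): n₁ = 373, n₀ = 152, n = 525; a·n₀/n = 146·152/525 = 42.2705; c·n₁/n = 16·373/525 = 11.3676
Stratum 3 (≥ 60): n₁ = 283, n₀ = 342, n = 625; a·n₀/n = 235·342/625 = 128.5920; c·n₁/n = 150·283/625 = 67.9200
RR_MH = (32.0000 + 42.2705 + 128.5920) / (18.5455 + 11.3676 + 67.9200) = 202.8625 / 97.8331 = 2.07356

2.074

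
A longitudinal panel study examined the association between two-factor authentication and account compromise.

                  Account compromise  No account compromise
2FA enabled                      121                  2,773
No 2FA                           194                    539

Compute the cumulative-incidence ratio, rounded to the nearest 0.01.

Cells: a = 121, b = 2773, c = 194, d = 539.
Risk in exposed = 121/2894 = 0.04181; risk in unexposed = 194/733 = 0.26467.
RR = 0.04181 / 0.26467 = 0.15798
The risk is 84% lower among the exposed than among the unexposed.

0.16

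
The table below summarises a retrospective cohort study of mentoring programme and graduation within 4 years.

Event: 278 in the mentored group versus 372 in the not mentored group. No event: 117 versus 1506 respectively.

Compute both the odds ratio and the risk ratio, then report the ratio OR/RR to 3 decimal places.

2.707

From the description: a = 278, b = 117, c = 372, d = 1506.
OR = (278·1506)/(117·372) = 418668/43524 = 9.61924
Risk in exposed = 278/395 = 0.70380; risk in unexposed = 372/1878 = 0.19808; RR = 3.55304
OR/RR = 9.61924 / 3.55304 = 2.70733
The outcome is not rare, so the OR lies further from 1 than the RR.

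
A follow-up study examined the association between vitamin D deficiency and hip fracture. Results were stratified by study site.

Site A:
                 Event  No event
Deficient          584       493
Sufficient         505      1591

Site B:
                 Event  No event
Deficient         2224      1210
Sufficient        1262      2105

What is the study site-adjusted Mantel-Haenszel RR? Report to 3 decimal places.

RR_MH = Σ(aᵢ·n₀ᵢ/nᵢ) / Σ(cᵢ·n₁ᵢ/nᵢ), with n₁ᵢ = aᵢ+bᵢ (exposed), n₀ᵢ = cᵢ+dᵢ (unexposed), nᵢ = n₁ᵢ+n₀ᵢ.
Stratum 1 (Site A): n₁ = 1077, n₀ = 2096, n = 3173; a·n₀/n = 584·2096/3173 = 385.7750; c·n₁/n = 505·1077/3173 = 171.4103
Stratum 2 (Site B): n₁ = 3434, n₀ = 3367, n = 6801; a·n₀/n = 2224·3367/6801 = 1101.0451; c·n₁/n = 1262·3434/6801 = 637.2163
RR_MH = (385.7750 + 1101.0451) / (171.4103 + 637.2163) = 1486.8201 / 808.6266 = 1.83870

1.839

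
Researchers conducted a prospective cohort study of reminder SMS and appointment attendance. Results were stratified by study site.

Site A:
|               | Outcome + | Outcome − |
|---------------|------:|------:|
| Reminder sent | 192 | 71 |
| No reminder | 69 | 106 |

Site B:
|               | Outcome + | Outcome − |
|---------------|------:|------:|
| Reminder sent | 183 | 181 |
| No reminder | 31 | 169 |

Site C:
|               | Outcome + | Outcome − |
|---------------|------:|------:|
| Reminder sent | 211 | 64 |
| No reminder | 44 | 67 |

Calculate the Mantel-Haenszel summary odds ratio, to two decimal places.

OR_MH = Σ(aᵢdᵢ/nᵢ) / Σ(bᵢcᵢ/nᵢ), where nᵢ is the stratum total.
Stratum 1 (Site A): n = 438; a·d/n = 192·106/438 = 46.4658; b·c/n = 71·69/438 = 11.1849
Stratum 2 (Site B): n = 564; a·d/n = 183·169/564 = 54.8351; b·c/n = 181·31/564 = 9.9486
Stratum 3 (Site C): n = 386; a·d/n = 211·67/386 = 36.6244; b·c/n = 64·44/386 = 7.2953
OR_MH = (46.4658 + 54.8351 + 36.6244) / (11.1849 + 9.9486 + 7.2953) = 137.9252 / 28.4288 = 4.85159

4.85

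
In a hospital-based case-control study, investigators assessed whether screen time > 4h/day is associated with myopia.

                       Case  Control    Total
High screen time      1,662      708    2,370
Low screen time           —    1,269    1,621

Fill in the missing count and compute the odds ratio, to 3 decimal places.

The missing cell is in the unexposed row: 1621 − 1269 = 352.
So a = 1662, b = 708, c = 352, d = 1269.
OR = (a·d)/(b·c) = (1662 × 1269) / (708 × 352) = 2109078 / 249216 = 8.46285

8.463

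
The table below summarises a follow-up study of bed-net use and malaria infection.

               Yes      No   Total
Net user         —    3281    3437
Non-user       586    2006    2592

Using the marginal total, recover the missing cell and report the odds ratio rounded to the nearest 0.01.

0.16

The missing cell is in the exposed row: 3437 − 3281 = 156.
So a = 156, b = 3281, c = 586, d = 2006.
OR = (a·d)/(b·c) = (156 × 2006) / (3281 × 586) = 312936 / 1922666 = 0.16276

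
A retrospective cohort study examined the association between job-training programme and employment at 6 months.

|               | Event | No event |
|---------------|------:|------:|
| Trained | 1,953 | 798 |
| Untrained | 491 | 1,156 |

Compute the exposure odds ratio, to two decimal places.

Cells: a = 1953, b = 798, c = 491, d = 1156.
OR = (a·d)/(b·c) = (1953 × 1156) / (798 × 491) = 2257668 / 391818 = 5.76203
The odds of employment at 6 months are about 5.76 times as high in the trained group.

5.76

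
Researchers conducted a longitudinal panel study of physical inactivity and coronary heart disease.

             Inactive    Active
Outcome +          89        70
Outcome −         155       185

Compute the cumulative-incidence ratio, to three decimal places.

Reading the table with exposure as columns: a = 89 (Inactive, case), b = 155 (Inactive, non-case), c = 70 (Active, case), d = 185.
Risk in exposed = 89/244 = 0.36475; risk in unexposed = 70/255 = 0.27451.
RR = 0.36475 / 0.27451 = 1.32875
The risk among the exposed is 1.33 times that among the unexposed.

1.329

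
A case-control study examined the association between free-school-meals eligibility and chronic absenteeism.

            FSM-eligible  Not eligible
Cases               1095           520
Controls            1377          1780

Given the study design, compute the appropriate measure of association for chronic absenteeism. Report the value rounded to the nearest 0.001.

2.722

Reading the table with exposure as columns: a = 1095 (FSM-eligible, case), b = 1377 (FSM-eligible, non-case), c = 520 (Not eligible, case), d = 1780.
This is a case-control study: participants were sampled on outcome status, so risks in the source population cannot be estimated directly — relative risk is not valid here. The odds ratio is the appropriate measure.
OR = (a·d)/(b·c) = (1095 × 1780) / (1377 × 520) = 1949100 / 716040 = 2.72205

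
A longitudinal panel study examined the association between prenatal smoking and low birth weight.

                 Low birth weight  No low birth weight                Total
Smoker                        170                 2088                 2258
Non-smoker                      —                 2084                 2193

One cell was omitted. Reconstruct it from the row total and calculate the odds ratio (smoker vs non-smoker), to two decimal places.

The missing cell is in the unexposed row: 2193 − 2084 = 109.
So a = 170, b = 2088, c = 109, d = 2084.
OR = (a·d)/(b·c) = (170 × 2084) / (2088 × 109) = 354280 / 227592 = 1.55665

1.56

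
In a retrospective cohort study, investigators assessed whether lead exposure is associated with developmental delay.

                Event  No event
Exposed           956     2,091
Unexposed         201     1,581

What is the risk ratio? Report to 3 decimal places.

Cells: a = 956, b = 2091, c = 201, d = 1581.
Risk in exposed = 956/3047 = 0.31375; risk in unexposed = 201/1782 = 0.11279.
RR = 0.31375 / 0.11279 = 2.78162
The risk among the exposed is 2.78 times that among the unexposed.

2.782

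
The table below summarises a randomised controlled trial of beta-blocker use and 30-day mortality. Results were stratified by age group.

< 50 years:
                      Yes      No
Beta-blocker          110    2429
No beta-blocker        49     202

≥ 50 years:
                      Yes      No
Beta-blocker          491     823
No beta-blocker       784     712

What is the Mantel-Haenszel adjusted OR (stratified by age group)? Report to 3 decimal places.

0.486

OR_MH = Σ(aᵢdᵢ/nᵢ) / Σ(bᵢcᵢ/nᵢ), where nᵢ is the stratum total.
Stratum 1 (< 50 years): n = 2790; a·d/n = 110·202/2790 = 7.9642; b·c/n = 2429·49/2790 = 42.6599
Stratum 2 (≥ 50 years): n = 2810; a·d/n = 491·712/2810 = 124.4100; b·c/n = 823·784/2810 = 229.6199
OR_MH = (7.9642 + 124.4100) / (42.6599 + 229.6199) = 132.3741 / 272.2798 = 0.48617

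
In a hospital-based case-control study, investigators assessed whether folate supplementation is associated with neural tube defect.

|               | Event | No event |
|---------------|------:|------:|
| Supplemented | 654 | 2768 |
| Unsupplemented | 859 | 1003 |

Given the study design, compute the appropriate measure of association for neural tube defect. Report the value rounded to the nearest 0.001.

Cells: a = 654, b = 2768, c = 859, d = 1003.
This is a hospital-based case-control study: participants were sampled on outcome status, so risks in the source population cannot be estimated directly — relative risk is not valid here. The odds ratio is the appropriate measure.
OR = (a·d)/(b·c) = (654 × 1003) / (2768 × 859) = 655962 / 2377712 = 0.27588

0.276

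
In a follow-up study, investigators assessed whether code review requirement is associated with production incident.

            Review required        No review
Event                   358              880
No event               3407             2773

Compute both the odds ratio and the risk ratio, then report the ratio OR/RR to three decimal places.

Reading the table with exposure as columns: a = 358 (Review required, case), b = 3407 (Review required, non-case), c = 880 (No review, case), d = 2773.
OR = (358·2773)/(3407·880) = 992734/2998160 = 0.33111
Risk in exposed = 358/3765 = 0.09509; risk in unexposed = 880/3653 = 0.24090; RR = 0.39472
OR/RR = 0.33111 / 0.39472 = 0.83887
The outcome is not rare, so the OR lies further from 1 than the RR.

0.839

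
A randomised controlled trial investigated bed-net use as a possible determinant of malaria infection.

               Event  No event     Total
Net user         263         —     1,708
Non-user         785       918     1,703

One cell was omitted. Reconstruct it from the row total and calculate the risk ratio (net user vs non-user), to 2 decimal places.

0.33

The missing cell is in the exposed row: 1708 − 263 = 1445.
So a = 263, b = 1445, c = 785, d = 918.
RR = [a/(a+b)] / [c/(c+d)] = (263/1708) / (785/1703) = 0.15398/0.46095 = 0.33405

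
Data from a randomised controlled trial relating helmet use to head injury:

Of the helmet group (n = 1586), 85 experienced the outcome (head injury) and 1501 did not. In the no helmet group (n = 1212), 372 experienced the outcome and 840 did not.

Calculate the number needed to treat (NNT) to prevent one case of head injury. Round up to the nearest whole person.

Risk in treated group = 85/1586 = 0.05359; risk in control = 372/1212 = 0.30693.
Absolute risk reduction = 0.30693 − 0.05359 = 0.25334
NNT = 1 / ARR = 1 / 0.25334 = 3.947 → round up → 4

4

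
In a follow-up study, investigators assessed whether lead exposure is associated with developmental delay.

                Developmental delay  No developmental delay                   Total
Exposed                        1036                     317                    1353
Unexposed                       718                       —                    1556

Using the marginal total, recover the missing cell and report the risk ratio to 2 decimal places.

The missing cell is in the unexposed row: 1556 − 718 = 838.
So a = 1036, b = 317, c = 718, d = 838.
RR = [a/(a+b)] / [c/(c+d)] = (1036/1353) / (718/1556) = 0.76571/0.46144 = 1.65938

1.66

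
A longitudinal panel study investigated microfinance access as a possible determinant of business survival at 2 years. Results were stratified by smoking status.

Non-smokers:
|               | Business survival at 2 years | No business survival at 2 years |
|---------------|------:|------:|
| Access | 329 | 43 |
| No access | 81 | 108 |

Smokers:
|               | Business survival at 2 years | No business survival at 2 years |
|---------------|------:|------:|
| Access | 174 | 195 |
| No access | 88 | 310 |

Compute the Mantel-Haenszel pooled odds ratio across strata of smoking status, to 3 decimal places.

4.677

OR_MH = Σ(aᵢdᵢ/nᵢ) / Σ(bᵢcᵢ/nᵢ), where nᵢ is the stratum total.
Stratum 1 (Non-smokers): n = 561; a·d/n = 329·108/561 = 63.3369; b·c/n = 43·81/561 = 6.2086
Stratum 2 (Smokers): n = 767; a·d/n = 174·310/767 = 70.3259; b·c/n = 195·88/767 = 22.3729
OR_MH = (63.3369 + 70.3259) / (6.2086 + 22.3729) = 133.6628 / 28.5814 = 4.67656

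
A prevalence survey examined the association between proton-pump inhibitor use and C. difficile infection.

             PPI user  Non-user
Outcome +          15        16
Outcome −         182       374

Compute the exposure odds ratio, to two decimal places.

1.93

Reading the table with exposure as columns: a = 15 (PPI user, case), b = 182 (PPI user, non-case), c = 16 (Non-user, case), d = 374.
OR = (a·d)/(b·c) = (15 × 374) / (182 × 16) = 5610 / 2912 = 1.92651
The odds of C. difficile infection are about 1.93 times as high in the ppi user group.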